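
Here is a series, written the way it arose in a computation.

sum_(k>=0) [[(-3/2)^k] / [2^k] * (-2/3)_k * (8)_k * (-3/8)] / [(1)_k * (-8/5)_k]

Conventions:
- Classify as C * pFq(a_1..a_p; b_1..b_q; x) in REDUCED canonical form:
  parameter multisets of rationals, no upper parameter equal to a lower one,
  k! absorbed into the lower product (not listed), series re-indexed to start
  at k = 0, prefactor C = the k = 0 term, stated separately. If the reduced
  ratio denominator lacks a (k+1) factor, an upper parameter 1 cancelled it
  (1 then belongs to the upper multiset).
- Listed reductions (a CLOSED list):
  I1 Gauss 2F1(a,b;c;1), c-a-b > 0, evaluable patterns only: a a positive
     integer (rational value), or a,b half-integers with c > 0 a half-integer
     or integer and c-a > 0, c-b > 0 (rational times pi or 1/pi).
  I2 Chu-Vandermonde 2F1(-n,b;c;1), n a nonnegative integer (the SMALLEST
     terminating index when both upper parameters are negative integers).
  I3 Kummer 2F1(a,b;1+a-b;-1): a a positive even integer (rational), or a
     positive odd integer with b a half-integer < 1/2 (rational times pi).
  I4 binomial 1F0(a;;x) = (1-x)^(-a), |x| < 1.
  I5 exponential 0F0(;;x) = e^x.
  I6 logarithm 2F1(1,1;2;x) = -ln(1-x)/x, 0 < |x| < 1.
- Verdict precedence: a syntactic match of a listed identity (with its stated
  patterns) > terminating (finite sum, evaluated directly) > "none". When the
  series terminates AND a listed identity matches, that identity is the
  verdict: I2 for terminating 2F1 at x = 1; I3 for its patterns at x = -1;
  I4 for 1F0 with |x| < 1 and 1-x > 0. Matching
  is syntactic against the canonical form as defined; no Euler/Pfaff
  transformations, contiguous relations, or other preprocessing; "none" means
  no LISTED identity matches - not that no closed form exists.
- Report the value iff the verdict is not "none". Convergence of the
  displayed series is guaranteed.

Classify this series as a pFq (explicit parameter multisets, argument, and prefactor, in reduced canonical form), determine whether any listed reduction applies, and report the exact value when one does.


Classification (C = -3/8): 2F1 with upper {-2/3, 8}, lower {-8/5}, argument x = -3/4. Verdict: none. Every listed pattern misses the 2F1 form at -3/4, upper {-2/3, 8}.

Key step: x = (-3/4) and (1)_k (C = -3/8) is k! itself.
Adjacent-term ratio: r(k) = (-3/4) * (k-2/3) (k+8) / [(k-8/5) (k+1)] - rational; roots negated = parameters, x = (-3/4), C = -3/8.


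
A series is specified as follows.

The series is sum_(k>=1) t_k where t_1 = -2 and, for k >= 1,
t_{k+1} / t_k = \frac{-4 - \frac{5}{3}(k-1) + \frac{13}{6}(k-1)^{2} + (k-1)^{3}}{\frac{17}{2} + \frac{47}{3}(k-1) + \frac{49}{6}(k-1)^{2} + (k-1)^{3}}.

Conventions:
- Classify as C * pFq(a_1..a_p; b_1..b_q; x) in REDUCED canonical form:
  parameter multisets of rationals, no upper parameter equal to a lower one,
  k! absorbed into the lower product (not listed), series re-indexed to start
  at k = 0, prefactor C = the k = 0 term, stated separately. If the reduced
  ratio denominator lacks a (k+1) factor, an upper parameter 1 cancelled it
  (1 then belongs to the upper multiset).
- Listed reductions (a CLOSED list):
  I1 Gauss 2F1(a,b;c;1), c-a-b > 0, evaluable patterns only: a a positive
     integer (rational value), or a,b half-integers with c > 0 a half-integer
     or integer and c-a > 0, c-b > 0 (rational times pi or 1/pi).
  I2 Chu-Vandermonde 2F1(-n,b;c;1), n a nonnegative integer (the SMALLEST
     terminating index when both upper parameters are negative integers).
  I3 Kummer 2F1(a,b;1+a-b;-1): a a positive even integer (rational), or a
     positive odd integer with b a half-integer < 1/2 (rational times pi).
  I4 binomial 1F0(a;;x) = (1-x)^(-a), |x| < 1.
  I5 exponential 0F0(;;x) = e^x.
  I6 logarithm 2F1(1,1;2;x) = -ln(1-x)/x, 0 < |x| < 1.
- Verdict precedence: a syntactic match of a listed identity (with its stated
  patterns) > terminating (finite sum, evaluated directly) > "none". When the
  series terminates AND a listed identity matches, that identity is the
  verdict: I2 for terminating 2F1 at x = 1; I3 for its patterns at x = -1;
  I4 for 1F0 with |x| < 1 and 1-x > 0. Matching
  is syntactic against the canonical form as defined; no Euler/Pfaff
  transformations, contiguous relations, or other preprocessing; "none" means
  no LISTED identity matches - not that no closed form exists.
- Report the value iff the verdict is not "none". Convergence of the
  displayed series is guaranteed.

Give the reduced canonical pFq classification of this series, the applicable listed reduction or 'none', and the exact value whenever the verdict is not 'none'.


Canonical form: C = -2 times 2F1 with upper {-\frac{4}{3}, 2}, lower {\frac{17}{3}}, x = 1. Verdict (x = 1): the Gauss summation I1 applies (x = 1: the Gamma ratio telescopes since c-a-b = 5 > 0 and a = 2 in Z>0). Its exact value is -\frac{154}{135}.

Key observation: t_0 being -2, the expanded ratio factors over Q; prefactor -2, roots give parameters.
Term ratio: r(k) = 1 * (k-\frac{4}{3}) (k+2) / [(k+\frac{17}{3}) (k+1)] - rational; roots negated = parameters, x = 1, C = -2.


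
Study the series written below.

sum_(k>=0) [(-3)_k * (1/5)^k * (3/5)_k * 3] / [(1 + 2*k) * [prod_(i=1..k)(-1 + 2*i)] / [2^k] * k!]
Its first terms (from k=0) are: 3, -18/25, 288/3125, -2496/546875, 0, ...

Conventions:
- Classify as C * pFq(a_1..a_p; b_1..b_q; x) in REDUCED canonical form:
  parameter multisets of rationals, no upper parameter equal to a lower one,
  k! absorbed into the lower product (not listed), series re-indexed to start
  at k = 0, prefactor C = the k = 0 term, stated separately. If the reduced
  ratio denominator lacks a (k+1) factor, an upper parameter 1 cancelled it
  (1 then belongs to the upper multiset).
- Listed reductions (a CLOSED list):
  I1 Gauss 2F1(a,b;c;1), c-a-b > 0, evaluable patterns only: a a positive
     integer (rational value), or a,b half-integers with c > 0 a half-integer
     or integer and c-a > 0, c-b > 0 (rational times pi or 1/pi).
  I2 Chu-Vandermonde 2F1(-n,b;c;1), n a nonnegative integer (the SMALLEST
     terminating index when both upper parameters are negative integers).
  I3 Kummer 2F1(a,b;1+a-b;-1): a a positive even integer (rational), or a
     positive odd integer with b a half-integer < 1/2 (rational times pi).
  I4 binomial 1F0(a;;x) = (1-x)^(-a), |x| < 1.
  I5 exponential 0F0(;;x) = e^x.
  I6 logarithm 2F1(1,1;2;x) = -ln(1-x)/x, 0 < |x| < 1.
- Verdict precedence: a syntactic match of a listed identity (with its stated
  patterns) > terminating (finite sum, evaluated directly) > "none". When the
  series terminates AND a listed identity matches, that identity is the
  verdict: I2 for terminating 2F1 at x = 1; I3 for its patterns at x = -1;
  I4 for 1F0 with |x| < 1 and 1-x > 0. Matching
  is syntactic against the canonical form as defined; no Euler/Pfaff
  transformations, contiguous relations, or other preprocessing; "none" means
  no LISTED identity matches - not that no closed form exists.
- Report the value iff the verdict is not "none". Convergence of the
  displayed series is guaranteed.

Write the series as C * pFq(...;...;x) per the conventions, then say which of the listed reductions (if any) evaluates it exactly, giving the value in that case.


With C = 3: the canonical form is 2F1(-3, 3/5; 3/2; 1/5). Verdict: terminating. (-3)_k vanishes past k = 3, leaving a 4-term sum, computed directly. Sum: 1294779/546875.

First insight: t_0 = 3 here, and the lower (2k+1) factor (C = 3) shifts a half-integer Pochhammer.
Adjacent-term ratio: r(k) = (1/5) * (k-3) (k+3/5) / [(k+3/2) (k+1)] ; factor over Q: parameters, x = (1/5), and C = 3.


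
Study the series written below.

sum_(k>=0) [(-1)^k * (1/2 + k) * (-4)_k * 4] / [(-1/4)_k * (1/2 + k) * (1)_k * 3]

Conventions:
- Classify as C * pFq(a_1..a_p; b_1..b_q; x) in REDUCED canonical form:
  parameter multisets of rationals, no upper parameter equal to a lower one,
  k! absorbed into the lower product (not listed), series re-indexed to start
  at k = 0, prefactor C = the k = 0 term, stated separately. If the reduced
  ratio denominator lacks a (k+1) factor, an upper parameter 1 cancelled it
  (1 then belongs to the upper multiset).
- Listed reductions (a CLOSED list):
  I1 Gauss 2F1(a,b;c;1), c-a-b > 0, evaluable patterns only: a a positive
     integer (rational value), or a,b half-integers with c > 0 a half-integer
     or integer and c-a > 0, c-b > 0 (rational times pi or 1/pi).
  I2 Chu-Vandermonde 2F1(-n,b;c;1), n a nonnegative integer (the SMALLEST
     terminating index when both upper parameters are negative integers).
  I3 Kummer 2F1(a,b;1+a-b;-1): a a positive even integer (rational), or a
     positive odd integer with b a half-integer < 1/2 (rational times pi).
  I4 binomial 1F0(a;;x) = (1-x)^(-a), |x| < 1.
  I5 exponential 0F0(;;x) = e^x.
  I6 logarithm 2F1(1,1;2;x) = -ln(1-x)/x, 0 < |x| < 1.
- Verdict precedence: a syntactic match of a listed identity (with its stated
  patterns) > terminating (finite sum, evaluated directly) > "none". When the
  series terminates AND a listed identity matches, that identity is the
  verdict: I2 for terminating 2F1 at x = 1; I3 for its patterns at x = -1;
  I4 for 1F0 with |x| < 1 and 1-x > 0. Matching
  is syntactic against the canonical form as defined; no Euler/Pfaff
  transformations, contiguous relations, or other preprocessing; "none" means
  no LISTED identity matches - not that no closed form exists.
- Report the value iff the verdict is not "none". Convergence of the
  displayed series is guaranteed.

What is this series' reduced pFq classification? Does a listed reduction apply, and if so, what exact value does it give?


With C = 4/3: the canonical form is 1F1(-4; -1/4; -1). Verdict: terminating at k = 4: the factor (-4)_k kills every later term; summing the 5 survivors is exact. Hence: -18572/231.

The tell: with t_0 = 4/3, (1)_k (prefactor 4/3) is k! itself.
Ratio: r(k) = (-1) * (k-4) / [(k-1/4) (k+1)] - rational; roots negated = parameters, x = (-1), C = 4/3.


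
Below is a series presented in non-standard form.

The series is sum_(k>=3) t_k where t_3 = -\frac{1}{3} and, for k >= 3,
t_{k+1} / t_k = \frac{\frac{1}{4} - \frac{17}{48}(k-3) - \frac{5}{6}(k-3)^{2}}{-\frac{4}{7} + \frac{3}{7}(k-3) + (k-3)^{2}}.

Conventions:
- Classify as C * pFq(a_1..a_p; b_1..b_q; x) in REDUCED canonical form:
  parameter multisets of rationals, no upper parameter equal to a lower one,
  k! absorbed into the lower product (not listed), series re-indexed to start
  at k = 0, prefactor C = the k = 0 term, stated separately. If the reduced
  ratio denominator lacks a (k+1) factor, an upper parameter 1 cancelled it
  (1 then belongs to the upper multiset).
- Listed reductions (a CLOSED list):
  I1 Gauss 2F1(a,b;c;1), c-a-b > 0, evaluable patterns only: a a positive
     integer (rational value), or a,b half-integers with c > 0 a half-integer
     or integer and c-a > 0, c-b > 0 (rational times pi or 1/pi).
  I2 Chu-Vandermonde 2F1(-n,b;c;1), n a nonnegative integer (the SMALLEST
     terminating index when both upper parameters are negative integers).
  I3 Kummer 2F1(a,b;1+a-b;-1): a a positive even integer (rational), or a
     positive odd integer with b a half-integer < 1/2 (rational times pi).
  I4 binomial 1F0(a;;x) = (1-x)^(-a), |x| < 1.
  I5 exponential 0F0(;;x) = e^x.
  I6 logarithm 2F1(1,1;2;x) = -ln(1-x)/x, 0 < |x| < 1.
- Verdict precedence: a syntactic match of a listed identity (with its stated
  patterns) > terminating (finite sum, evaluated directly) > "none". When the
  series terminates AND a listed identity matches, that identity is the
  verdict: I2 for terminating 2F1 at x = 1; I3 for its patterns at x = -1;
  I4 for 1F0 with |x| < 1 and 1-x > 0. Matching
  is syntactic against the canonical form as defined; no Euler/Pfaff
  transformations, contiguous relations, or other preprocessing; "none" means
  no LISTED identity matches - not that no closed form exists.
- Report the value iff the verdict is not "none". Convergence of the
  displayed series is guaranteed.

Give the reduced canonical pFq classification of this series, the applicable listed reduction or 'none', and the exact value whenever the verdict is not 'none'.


Key observation: t_0 being -\frac{1}{3}, the expanded ratio factors over Q; C = -1/3, x = -5/6, roots give parameters.
Adjacent-term ratio: r(k) = -\frac{5}{6} * (k-\frac{3}{8}) (k+\frac{4}{5}) / [(k-\frac{4}{7}) (k+1)] ; factor over Q: parameters, x = -\frac{5}{6}, and C = -\frac{1}{3}.

The series (x = -\frac{5}{6}) is 2F1: upper {-\frac{3}{8}, \frac{4}{5}}, lower {-\frac{4}{7}}, prefactor -\frac{1}{3}. Verdict: none. A 2F1 with upper {-\frac{3}{8}, \frac{4}{5}} fits none of I1-I6 at x = -\frac{5}{6}; the sum runs forever.


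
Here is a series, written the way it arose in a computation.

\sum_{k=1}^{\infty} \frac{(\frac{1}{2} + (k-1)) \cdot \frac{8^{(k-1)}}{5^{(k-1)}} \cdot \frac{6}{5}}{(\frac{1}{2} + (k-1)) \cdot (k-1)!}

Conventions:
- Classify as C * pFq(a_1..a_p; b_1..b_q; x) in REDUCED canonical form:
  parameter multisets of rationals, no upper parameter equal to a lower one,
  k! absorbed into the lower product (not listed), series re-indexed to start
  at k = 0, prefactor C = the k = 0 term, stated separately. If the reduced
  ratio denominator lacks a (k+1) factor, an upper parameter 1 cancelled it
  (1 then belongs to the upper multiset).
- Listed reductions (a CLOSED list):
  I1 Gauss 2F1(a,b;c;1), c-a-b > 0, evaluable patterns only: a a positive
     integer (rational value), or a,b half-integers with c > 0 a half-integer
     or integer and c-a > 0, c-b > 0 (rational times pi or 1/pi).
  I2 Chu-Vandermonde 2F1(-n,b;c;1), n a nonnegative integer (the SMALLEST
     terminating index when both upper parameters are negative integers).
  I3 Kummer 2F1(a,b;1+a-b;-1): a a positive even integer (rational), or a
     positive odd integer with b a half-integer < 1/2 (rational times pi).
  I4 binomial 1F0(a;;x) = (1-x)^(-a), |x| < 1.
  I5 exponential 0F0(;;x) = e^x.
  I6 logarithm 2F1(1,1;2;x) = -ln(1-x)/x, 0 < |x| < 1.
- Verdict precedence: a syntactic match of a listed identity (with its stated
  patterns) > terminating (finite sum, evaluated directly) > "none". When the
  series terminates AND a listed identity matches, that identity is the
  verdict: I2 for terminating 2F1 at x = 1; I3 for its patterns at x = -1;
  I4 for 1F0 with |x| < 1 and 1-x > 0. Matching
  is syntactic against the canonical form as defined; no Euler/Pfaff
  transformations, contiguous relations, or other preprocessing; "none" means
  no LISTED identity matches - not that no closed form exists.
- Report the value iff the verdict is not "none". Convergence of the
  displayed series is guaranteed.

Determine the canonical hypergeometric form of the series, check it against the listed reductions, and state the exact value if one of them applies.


With C = \frac{6}{5}: the canonical form is 0F0(-; -; \frac{8}{5}). Verdict: this is the I5 exponential reduction (the 0F0 exponential series at x = \frac{8}{5}). Sum: \frac{6}{5} \cdot e^{\frac{8}{5}}.

The tell: with t_0 = \frac{6}{5}, the two geometric factors (prefactor 6/5) combine into one argument.
Adjacent-term ratio: r(k) = \frac{8}{5} * 1 / [(k+1)] - rational; roots negated = parameters, x = \frac{8}{5}, C = \frac{6}{5}.


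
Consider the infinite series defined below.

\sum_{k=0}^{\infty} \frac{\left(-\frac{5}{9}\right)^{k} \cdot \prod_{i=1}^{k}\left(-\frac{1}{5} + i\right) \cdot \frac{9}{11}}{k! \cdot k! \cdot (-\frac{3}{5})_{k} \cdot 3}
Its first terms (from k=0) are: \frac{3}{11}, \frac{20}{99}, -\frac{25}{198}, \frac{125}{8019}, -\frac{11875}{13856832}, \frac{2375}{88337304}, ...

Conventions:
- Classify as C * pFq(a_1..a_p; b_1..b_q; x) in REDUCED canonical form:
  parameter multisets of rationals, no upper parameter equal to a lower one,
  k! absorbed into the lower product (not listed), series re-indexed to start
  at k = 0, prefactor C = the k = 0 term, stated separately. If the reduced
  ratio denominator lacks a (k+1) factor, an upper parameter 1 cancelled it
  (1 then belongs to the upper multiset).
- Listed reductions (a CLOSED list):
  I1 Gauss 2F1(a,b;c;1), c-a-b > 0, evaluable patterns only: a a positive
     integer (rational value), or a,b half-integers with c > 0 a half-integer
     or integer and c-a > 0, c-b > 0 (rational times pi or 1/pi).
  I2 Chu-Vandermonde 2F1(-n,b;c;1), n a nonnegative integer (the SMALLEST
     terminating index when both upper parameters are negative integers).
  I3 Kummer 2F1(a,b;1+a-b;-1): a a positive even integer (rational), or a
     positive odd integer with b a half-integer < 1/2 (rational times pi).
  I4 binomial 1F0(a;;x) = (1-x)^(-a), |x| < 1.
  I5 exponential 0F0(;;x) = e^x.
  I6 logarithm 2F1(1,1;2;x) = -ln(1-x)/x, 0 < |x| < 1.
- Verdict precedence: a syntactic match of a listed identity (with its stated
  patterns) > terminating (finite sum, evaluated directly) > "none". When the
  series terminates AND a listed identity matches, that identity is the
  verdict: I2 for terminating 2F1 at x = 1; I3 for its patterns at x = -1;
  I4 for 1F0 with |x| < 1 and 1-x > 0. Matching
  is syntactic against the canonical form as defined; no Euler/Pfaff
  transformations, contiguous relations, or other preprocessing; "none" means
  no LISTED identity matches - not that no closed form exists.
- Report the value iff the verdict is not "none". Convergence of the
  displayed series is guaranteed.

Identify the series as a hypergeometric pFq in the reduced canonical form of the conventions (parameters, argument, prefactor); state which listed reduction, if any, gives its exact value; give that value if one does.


This is \frac{3}{11} * 1F2(\frac{4}{5}; -\frac{3}{5}, 1; -\frac{5}{9}) in reduced canonical form. Verdict: none (x = -\frac{5}{9}): each listed identity misses the multisets {\frac{4}{5}} ; {-\frac{3}{5}, 1}.

Structural cue: from the first term \frac{3}{11}: the running product (C = 3/11, x = -5/9) telescopes to a rising factorial.
Consecutive-term ratio: r(k) = -\frac{5}{9} * (k+\frac{4}{5}) / [(k-\frac{3}{5}) (k+1) (k+1)] - rational in k. x = -\frac{5}{9}; t_0 = \frac{3}{11}; negate the roots.


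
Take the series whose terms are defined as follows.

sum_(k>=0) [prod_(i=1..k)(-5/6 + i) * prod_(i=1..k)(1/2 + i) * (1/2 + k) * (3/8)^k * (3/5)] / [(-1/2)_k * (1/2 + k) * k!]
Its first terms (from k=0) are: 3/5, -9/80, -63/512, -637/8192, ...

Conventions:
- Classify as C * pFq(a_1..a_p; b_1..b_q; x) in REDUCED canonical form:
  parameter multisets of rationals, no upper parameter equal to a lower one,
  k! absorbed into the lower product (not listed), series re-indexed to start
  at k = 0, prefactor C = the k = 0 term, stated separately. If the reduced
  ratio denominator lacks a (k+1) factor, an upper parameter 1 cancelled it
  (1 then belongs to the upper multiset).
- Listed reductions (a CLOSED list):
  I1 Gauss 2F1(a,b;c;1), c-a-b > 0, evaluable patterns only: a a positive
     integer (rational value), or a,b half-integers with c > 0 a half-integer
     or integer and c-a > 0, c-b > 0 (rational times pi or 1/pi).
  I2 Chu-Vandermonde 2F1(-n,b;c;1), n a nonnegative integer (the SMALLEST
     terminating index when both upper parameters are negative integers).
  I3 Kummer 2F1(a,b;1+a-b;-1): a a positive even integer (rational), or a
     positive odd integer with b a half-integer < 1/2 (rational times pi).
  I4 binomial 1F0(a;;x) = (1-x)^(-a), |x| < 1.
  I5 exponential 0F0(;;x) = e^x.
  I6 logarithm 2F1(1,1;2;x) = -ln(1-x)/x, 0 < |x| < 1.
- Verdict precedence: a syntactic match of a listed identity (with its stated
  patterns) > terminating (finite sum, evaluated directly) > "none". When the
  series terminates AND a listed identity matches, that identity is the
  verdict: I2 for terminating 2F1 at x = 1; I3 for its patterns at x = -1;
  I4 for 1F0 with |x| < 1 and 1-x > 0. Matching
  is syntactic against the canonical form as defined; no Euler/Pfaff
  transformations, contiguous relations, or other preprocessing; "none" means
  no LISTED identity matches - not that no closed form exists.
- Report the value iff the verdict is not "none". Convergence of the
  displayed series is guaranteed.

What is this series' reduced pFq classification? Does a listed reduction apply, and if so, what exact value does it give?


At argument 3/8: a 2F1 with upper {1/6, 3/2}, lower {-1/2}, scaled by C = 3/5. Verdict: none here - no I1-I6 shape fits x = 3/8 with lower {-1/2}.

First insight: t_0 being 3/5, the running product (C = 3/5) telescopes to a rising factorial.
Step ratio: r(k) = (3/8) * (k+1/6) (k+3/2) / [(k-1/2) (k+1)] ; factor over Q: parameters, x = (3/8), and C = 3/5.


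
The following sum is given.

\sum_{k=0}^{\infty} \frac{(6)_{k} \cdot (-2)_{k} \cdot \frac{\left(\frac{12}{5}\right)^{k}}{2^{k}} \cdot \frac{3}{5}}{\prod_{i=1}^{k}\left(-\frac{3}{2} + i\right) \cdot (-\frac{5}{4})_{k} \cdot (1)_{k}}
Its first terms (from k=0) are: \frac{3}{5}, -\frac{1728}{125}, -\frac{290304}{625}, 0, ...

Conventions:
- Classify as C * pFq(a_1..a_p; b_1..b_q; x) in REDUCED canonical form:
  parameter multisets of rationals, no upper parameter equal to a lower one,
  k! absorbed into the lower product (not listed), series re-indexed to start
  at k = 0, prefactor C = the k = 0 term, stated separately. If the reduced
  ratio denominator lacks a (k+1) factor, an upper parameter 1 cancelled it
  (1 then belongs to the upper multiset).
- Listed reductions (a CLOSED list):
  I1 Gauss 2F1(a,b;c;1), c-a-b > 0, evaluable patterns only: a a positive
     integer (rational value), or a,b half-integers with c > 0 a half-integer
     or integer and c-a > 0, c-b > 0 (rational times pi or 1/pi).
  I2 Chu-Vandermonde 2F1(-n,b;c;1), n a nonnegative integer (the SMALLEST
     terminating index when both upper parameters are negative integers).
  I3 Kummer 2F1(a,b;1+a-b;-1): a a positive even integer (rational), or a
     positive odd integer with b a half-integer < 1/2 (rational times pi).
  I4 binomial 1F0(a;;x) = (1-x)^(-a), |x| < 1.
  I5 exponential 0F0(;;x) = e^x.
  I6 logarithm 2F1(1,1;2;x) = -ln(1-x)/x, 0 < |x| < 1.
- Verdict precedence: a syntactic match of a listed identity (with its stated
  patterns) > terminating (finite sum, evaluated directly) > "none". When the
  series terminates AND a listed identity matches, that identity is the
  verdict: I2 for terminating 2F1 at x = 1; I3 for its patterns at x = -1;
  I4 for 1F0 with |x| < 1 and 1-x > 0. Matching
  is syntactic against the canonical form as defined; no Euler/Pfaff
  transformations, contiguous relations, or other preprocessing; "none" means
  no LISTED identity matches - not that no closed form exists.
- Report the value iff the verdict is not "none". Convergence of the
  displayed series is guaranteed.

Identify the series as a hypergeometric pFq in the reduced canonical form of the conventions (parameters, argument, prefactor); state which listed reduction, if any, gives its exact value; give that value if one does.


Reduced: x = \frac{6}{5}, 2F2, upper = {-2, 6}, lower = {-\frac{5}{4}, -\frac{1}{2}}, C = \frac{3}{5}. Verdict: terminating (-2 upstairs). 3 nonzero terms in all; added directly. Its exact value is -\frac{298569}{625}.

Key observation: from the first term \frac{3}{5}: (1)_k (C = 3/5) is k! itself.
Ratio: r(k) = \frac{6}{5} * (k-2) (k+6) / [(k-\frac{5}{4}) (k-\frac{1}{2}) (k+1)] - rational; roots negated = parameters, x = \frac{6}{5}, C = \frac{3}{5}.


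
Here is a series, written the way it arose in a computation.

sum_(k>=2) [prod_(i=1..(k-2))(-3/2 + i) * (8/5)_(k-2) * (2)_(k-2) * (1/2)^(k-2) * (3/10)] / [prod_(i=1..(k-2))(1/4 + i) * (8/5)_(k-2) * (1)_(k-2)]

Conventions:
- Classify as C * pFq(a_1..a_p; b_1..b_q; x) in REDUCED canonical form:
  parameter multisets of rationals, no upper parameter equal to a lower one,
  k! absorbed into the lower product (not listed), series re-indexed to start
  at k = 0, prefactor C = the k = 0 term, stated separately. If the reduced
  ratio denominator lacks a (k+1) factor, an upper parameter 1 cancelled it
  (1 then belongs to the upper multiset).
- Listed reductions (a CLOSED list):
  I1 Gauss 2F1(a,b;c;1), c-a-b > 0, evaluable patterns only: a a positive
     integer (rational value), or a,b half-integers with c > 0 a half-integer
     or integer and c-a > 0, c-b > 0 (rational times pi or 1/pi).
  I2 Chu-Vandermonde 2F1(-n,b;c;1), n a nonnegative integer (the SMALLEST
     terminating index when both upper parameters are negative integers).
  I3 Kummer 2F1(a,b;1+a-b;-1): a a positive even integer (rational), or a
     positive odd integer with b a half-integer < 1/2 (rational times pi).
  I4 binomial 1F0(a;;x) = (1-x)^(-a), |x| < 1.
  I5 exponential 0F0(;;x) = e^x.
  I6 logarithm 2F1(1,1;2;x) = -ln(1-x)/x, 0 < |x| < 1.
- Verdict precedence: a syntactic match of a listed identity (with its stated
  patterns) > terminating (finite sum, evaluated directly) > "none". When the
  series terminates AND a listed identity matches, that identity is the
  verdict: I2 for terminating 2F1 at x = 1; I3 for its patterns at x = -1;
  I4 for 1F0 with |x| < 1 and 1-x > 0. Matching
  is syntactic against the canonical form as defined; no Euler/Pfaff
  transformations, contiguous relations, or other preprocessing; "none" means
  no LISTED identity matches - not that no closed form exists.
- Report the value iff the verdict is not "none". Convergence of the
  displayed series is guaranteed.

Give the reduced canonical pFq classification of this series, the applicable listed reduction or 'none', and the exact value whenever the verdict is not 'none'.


With C = 3/10: the canonical form is 2F1(-1/2, 2; 5/4; 1/2). Verdict: none. A 2F1 with upper {-1/2, 2} fits none of I1-I6 at x = 1/2; the sum runs forever.

Key step: t_0 being 3/10, the parameter 8/5 appears in both the upper and lower lists and cancels.
Term ratio: r(k) = (1/2) * (k-1/2) (k+2) / [(k+5/4) (k+1)] - rational in k. x = (1/2); t_0 = 3/10; negate the roots.


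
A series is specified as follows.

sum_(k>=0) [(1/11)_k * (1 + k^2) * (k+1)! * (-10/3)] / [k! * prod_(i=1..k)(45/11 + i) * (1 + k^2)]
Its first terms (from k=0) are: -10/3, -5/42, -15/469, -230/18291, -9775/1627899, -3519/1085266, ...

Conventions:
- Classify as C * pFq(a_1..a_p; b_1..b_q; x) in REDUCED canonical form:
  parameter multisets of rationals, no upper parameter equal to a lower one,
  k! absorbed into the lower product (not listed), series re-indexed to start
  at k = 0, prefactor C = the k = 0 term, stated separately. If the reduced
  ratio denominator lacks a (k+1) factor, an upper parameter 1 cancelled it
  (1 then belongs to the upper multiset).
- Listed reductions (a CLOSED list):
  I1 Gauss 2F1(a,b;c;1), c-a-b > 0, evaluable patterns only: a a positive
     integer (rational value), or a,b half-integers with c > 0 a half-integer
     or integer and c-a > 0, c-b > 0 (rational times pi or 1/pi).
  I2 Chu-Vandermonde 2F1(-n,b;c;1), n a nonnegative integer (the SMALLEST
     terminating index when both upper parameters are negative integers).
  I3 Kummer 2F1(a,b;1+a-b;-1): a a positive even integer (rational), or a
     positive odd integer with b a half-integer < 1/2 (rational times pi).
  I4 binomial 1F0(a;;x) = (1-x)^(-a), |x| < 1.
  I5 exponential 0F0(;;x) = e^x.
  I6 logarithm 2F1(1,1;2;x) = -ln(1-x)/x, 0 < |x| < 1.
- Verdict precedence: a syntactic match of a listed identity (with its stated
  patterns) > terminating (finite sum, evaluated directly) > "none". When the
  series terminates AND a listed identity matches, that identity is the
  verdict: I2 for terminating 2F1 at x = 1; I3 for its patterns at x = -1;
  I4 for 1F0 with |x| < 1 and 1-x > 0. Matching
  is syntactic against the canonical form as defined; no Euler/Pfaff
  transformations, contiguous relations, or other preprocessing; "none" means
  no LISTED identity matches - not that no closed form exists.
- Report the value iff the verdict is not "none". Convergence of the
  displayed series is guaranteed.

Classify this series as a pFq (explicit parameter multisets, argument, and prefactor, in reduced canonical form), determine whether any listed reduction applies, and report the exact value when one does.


The series (x = 1) is 2F1: upper {1/11, 2}, lower {56/11}, prefactor -10/3. Verdict: the Gauss summation I1 matches (x = 1: the Gamma ratio telescopes since c-a-b = 3 > 0 and a = 2 in Z>0). Exact value: -425/121.

Structural cue: x = 1 and the factor k^2 + 1 cancels (top and bottom), leaving C = -10/3.
Ratio: r(k) = 1 * (k+1/11) (k+2) / [(k+56/11) (k+1)] - poly over poly, x = 1 from leading terms; C = -10/3 at k = 0.


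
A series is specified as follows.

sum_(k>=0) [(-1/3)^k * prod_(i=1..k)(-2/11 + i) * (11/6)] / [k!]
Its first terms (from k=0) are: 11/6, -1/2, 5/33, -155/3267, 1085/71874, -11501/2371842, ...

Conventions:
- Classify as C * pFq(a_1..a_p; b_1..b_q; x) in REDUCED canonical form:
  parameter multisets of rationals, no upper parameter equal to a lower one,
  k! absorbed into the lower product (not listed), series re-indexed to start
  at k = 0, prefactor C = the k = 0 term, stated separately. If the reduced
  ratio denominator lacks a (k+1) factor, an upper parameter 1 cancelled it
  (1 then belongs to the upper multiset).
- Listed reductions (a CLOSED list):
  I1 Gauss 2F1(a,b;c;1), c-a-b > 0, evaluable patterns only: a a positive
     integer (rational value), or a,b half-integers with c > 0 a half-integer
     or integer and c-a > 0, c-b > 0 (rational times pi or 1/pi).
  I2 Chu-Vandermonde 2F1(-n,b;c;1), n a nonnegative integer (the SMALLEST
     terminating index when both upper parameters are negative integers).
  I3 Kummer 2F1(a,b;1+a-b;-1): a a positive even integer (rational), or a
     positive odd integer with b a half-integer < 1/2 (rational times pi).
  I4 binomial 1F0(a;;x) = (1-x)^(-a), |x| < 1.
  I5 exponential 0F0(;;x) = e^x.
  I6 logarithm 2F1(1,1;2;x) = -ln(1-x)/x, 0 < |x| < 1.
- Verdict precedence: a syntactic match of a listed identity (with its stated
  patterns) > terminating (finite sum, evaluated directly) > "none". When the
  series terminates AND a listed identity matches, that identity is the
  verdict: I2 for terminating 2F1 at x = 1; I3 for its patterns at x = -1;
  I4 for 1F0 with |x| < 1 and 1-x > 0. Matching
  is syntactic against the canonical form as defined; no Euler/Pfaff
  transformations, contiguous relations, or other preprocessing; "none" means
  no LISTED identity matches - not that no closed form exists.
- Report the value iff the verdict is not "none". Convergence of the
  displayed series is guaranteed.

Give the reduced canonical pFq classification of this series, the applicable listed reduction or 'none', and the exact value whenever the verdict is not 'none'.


This is 11/6 * 1F0(9/11; -; -1/3) in reduced canonical form. Verdict at x = -1/3: the I4 binomial reduction matches (the 1F0 binomial series: exponent -9/11, x = -1/3). Hence: (11/6) * (4/3)^(-9/11).

Structural cue: from the first term 11/6: the running product (C = 11/6) telescopes to a rising factorial.
Ratio: r(k) = (-1/3) * (k+9/11) / [(k+1)] - rational; roots negated = parameters, x = (-1/3), C = 11/6.


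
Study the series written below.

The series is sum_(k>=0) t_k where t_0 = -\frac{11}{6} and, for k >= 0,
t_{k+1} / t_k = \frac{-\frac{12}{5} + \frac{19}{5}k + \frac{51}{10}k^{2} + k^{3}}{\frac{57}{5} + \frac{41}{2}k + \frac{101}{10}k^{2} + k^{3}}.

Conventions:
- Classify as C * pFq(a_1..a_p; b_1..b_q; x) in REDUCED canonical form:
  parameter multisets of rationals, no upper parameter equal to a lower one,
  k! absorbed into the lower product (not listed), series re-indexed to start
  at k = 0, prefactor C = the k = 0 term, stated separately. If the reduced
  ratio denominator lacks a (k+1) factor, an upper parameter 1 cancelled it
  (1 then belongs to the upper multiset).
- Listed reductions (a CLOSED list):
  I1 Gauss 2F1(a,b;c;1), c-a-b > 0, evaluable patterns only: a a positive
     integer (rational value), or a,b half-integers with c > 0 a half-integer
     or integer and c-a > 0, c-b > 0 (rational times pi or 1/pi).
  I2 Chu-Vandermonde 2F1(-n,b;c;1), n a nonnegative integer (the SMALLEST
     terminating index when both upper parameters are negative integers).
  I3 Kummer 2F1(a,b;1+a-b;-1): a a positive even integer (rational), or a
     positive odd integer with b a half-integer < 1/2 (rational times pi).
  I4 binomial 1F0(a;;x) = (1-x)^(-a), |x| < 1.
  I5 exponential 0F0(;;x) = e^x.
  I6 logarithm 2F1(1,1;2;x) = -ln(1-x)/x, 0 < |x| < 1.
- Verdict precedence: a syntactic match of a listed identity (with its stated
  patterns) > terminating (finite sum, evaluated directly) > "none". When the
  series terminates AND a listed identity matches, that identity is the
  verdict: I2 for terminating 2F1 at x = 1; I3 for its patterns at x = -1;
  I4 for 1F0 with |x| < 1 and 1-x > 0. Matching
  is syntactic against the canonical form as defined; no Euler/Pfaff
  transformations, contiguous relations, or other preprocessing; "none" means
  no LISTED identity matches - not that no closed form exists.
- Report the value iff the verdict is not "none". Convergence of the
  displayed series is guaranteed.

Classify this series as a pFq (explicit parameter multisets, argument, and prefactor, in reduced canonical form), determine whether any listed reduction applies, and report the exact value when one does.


x = 1 here; the reduced form reads 2F1, upper {-\frac{2}{5}, 4}, lower {\frac{38}{5}}, C = -\frac{11}{6}. Verdict: this is the Gauss summation I1 (x = 1: the Gamma ratio telescopes since c-a-b = 4 > 0 and a = 4 in Z>0). Value: -\frac{8349}{6250}.

The tell: x = 1 and the ratio is unreduced: k + 3/2 divides both sides (C = -11/6).
Ratio: r(k) = 1 * (k-\frac{2}{5}) (k+4) / [(k+\frac{38}{5}) (k+1)] ; factor over Q: parameters, x = 1, and C = -\frac{11}{6}.


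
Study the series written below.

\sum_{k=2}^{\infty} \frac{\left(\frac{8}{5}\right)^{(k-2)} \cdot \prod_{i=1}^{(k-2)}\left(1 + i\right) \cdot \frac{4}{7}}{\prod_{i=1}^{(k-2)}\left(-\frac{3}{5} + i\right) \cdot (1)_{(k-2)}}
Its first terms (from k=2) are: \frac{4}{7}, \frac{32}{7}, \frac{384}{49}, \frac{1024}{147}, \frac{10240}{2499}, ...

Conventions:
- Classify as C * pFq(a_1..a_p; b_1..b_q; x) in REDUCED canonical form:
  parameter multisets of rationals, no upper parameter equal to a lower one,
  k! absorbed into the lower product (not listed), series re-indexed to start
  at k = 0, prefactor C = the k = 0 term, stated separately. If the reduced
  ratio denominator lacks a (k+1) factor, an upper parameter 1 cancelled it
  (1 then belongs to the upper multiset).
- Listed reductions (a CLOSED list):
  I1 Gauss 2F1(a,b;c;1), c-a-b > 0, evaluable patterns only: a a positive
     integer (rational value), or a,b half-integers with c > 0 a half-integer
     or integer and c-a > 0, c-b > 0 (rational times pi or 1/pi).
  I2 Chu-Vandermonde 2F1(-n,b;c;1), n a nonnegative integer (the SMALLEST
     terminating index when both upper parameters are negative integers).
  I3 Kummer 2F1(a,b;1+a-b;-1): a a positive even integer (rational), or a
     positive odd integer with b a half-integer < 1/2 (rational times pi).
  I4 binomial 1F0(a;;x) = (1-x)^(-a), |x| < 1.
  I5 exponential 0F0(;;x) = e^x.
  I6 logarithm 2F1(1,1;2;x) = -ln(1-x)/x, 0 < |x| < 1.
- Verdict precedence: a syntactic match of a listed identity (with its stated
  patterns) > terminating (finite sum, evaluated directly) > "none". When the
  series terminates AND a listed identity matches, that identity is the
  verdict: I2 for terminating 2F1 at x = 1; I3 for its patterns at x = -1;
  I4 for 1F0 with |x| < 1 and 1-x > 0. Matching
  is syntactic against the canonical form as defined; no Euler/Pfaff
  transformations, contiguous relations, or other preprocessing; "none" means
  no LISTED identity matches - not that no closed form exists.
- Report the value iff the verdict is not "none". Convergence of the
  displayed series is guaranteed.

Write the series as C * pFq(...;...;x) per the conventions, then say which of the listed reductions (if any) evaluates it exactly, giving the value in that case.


x = \frac{8}{5} here; the reduced form reads 1F1, upper {2}, lower {\frac{2}{5}}, C = \frac{4}{7}. Verdict: none (x = \frac{8}{5}): each listed identity misses the multisets {2} ; {\frac{2}{5}}.

Key observation: with t_0 = \frac{4}{7}, (1)_k (C = 4/7, x = 8/5) is k! itself.
Adjacent-term ratio: r(k) = \frac{8}{5} * (k+2) / [(k+\frac{2}{5}) (k+1)] ; factor over Q: parameters, x = \frac{8}{5}, and C = \frac{4}{7}.


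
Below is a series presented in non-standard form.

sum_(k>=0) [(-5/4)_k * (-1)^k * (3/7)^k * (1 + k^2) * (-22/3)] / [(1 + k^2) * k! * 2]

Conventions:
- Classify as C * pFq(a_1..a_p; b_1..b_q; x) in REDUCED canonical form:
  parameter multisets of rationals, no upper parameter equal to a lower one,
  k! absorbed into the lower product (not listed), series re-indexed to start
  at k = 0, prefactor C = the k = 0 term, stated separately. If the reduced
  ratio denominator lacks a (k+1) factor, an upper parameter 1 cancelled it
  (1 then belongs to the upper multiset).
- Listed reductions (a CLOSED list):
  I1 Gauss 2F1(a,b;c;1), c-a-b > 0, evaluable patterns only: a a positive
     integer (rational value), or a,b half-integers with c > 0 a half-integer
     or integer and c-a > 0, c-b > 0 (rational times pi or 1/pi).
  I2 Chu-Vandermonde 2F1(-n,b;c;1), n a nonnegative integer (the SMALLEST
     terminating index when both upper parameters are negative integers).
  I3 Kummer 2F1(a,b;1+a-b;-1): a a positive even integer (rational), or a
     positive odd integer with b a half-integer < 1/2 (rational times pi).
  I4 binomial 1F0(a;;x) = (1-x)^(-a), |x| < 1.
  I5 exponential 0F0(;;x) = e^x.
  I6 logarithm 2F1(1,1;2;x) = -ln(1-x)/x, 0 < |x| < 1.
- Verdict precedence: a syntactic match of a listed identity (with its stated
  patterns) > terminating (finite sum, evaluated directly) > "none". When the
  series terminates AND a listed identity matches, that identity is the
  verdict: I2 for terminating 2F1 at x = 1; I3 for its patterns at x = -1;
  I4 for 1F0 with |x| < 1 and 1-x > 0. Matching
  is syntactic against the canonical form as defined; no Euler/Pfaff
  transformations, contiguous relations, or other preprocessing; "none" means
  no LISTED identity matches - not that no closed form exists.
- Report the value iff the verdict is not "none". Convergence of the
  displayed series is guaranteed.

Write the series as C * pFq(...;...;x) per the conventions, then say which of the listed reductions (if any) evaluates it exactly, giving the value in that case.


With C = -11/3: the canonical form is 1F0(-5/4; -; -3/7). Verdict: the I4 binomial reduction applies (the 1F0 binomial series: exponent 5/4, x = -3/7). Hence: (-11/3) * (10/7)^(5/4).

Key observation: with t_0 = -11/3, the constant factors (C = -11/3, x = -3/7) combine into one prefactor.
Step ratio: r(k) = (-3/7) * (k-5/4) / [(k+1)] - rational in k. x = (-3/7); t_0 = -11/3; negate the roots.


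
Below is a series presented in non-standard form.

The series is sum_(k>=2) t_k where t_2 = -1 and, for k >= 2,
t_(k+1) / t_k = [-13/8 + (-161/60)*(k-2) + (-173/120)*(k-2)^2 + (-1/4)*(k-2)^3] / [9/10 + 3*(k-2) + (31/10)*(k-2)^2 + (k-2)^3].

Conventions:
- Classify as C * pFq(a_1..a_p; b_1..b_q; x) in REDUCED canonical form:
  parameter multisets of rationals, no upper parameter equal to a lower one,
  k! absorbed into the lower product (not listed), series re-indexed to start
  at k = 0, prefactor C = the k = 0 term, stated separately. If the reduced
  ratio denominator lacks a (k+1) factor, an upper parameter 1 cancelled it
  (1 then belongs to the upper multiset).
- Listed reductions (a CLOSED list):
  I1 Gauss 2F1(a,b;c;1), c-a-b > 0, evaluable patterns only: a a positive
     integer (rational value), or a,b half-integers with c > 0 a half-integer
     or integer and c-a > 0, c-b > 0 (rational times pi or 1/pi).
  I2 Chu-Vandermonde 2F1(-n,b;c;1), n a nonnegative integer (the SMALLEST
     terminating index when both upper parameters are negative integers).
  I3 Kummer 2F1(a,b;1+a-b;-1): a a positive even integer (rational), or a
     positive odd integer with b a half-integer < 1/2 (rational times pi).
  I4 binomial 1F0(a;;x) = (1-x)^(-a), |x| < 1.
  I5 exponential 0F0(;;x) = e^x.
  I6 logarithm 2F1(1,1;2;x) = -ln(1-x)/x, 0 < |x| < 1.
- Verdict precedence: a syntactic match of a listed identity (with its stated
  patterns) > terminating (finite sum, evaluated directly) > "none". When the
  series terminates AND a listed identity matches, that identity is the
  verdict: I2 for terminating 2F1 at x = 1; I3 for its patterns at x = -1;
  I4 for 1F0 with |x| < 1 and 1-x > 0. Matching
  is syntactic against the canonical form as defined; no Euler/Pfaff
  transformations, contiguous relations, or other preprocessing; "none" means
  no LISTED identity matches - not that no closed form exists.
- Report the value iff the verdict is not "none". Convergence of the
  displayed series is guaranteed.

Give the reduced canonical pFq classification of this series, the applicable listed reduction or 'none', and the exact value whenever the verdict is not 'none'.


Canonical form: C = -1 times 2F1 with upper {5/3, 13/5}, lower {3/5}, x = -1/4. Verdict: none - at argument -1/4 the multisets {5/3, 13/5} ; {3/5} match no listed identity.

Structural cue: t_0 being -1, the expanded ratio factors over Q; C = -1, x = -1/4, roots give parameters.
Adjacent-term ratio: r(k) = (-1/4) * (k+5/3) (k+13/5) / [(k+3/5) (k+1)] - rational in k. x = (-1/4); t_0 = -1; negate the roots.
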